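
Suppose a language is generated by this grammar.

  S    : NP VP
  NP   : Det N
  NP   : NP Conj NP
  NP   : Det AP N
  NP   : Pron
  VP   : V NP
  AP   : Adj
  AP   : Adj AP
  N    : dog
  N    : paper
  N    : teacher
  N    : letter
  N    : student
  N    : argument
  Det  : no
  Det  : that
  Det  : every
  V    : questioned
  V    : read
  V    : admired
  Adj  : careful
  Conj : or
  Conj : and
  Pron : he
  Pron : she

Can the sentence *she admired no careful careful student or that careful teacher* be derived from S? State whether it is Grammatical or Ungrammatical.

Grammatical

S
  NP
    Pron: she
  VP
    V: admired
    NP
      NP
        Det: no
        AP
          Adj: careful
          AP
            Adj: careful
        N: student
      Conj: or
      NP
        Det: that
        AP
          Adj: careful
        N: teacher
The bracketing above is licensed at every node by one of the given productions, with S at the root.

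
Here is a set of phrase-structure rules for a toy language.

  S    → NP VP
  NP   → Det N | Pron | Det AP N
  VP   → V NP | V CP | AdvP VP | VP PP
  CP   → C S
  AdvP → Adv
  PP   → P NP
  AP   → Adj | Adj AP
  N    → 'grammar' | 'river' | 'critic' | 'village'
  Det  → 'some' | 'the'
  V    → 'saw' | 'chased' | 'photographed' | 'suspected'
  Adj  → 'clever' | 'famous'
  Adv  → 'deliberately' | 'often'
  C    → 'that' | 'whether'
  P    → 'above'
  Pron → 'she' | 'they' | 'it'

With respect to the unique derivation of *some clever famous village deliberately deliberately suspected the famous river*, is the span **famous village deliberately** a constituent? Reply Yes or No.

No

[S [NP [Det some] [AP [Adj clever] [AP [Adj famous]]] [N village]] [VP [AdvP [Adv deliberately]] [VP [AdvP [Adv deliberately]] [VP [V suspected] [NP [Det the] [AP [Adj famous]] [N river]]]]]]
The smallest constituent containing 'famous village deliberately' is the S spanning 'some clever famous village deliberately deliberately suspected the famous river'; no single node in the tree dominates exactly the given words.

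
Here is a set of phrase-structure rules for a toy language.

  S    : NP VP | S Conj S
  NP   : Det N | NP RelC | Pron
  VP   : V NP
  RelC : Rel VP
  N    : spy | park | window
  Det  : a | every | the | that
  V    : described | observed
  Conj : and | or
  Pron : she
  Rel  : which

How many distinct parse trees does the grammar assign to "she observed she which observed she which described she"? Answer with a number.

2

The two bracketings:
[S [NP [Pron she]] [VP [V observed] [NP [NP [Pron she]] [RelC [Rel which] [VP [V observed] [NP [NP [Pron she]] [RelC [Rel which] [VP [V described] [NP [Pron she]]]]]]]]]]
[S [NP [Pron she]] [VP [V observed] [NP [NP [NP [Pron she]] [RelC [Rel which] [VP [V observed] [NP [Pron she]]]]] [RelC [Rel which] [VP [V described] [NP [Pron she]]]]]]]
The trees differ in how a recursive rule is bracketed over the same span.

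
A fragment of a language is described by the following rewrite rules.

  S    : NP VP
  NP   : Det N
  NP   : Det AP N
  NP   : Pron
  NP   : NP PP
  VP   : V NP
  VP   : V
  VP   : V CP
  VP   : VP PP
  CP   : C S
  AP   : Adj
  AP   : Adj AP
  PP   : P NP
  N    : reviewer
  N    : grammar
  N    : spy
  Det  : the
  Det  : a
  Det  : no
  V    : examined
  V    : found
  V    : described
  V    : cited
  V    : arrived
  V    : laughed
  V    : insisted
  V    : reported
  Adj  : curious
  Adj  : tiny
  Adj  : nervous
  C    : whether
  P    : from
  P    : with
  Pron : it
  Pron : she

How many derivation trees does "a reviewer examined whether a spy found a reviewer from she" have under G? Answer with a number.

3

Two of the 3 distinct bracketings:
[S [NP [Det a] [N reviewer]] [VP [V examined] [CP [C whether] [S [NP [Det a] [N spy]] [VP [V found] [NP [NP [Det a] [N reviewer]] [PP [P from] [NP [Pron she]]]]]]]]]
[S [NP [Det a] [N reviewer]] [VP [V examined] [CP [C whether] [S [NP [Det a] [N spy]] [VP [VP [V found] [NP [Det a] [N reviewer]]] [PP [P from] [NP [Pron she]]]]]]]]
The difference turns on whether NP → NP PP is used at the relevant span, versus an alternative expansion of NP.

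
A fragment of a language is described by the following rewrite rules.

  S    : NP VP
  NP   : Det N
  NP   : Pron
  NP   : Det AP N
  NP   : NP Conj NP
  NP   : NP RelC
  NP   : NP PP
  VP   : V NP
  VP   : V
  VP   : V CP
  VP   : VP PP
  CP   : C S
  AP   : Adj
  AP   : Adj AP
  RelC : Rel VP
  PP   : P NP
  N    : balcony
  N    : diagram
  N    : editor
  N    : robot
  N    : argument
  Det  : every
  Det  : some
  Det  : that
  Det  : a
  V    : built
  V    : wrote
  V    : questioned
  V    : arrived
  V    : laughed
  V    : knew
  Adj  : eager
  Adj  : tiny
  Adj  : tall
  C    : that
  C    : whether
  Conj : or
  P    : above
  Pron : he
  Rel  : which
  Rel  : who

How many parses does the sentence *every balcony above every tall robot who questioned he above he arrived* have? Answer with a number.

Two of the 7 distinct bracketings:
[S [NP [NP [NP [Det every] [N balcony]] [PP [P above] [NP [Det every] [AP [Adj tall]] [N robot]]]] [RelC [Rel who] [VP [V questioned] [NP [NP [Pron he]] [PP [P above] [NP [Pron he]]]]]]] [VP [V arrived]]]
[S [NP [NP [NP [Det every] [N balcony]] [PP [P above] [NP [Det every] [AP [Adj tall]] [N robot]]]] [RelC [Rel who] [VP [VP [V questioned] [NP [Pron he]]] [PP [P above] [NP [Pron he]]]]]] [VP [V arrived]]]
The difference turns on whether VP → VP PP is used at the relevant span, versus an alternative expansion of VP.

7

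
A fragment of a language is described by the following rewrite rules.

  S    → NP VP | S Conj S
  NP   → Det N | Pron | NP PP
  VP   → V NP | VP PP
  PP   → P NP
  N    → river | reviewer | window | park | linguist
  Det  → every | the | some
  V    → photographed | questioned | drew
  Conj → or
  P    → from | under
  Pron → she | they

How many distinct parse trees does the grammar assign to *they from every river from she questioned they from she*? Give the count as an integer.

Two of the 4 distinct bracketings:
[S [NP [NP [Pron they]] [PP [P from] [NP [NP [Det every] [N river]] [PP [P from] [NP [Pron she]]]]]] [VP [V questioned] [NP [NP [Pron they]] [PP [P from] [NP [Pron she]]]]]]
[S [NP [NP [Pron they]] [PP [P from] [NP [NP [Det every] [N river]] [PP [P from] [NP [Pron she]]]]]] [VP [VP [V questioned] [NP [Pron they]]] [PP [P from] [NP [Pron she]]]]]
The difference turns on whether VP → VP PP is used at the relevant span, versus an alternative expansion of VP.

4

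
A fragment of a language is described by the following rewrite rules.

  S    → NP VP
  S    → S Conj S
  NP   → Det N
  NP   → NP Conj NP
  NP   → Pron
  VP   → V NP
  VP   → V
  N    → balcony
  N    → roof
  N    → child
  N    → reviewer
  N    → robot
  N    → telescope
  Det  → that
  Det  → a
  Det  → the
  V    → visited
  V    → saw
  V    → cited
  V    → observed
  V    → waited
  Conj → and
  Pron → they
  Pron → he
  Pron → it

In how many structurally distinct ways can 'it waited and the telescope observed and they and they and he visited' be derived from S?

4

Two of the 4 distinct bracketings:
[S [S [NP [Pron it]] [VP [V waited]]] [Conj and] [S [S [NP [Det the] [N telescope]] [VP [V observed]]] [Conj and] [S [NP [NP [Pron they]] [Conj and] [NP [NP [Pron they]] [Conj and] [NP [Pron he]]]] [VP [V visited]]]]]
[S [S [NP [Pron it]] [VP [V waited]]] [Conj and] [S [S [NP [Det the] [N telescope]] [VP [V observed]]] [Conj and] [S [NP [NP [NP [Pron they]] [Conj and] [NP [Pron they]]] [Conj and] [NP [Pron he]]] [VP [V visited]]]]]
The trees differ in how a recursive rule is bracketed over the same span.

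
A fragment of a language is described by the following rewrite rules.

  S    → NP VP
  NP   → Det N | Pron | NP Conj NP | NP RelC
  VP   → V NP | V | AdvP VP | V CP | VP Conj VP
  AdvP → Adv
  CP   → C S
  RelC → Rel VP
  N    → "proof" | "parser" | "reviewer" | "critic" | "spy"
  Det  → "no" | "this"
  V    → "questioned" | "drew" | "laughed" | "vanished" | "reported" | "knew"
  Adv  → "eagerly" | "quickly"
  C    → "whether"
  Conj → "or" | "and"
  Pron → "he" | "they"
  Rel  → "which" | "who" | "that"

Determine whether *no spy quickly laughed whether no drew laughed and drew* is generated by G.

Ungrammatical

A Det word can never sit immediately before a V word in any string this grammar generates, so the substring 'no drew' rules out a derivation.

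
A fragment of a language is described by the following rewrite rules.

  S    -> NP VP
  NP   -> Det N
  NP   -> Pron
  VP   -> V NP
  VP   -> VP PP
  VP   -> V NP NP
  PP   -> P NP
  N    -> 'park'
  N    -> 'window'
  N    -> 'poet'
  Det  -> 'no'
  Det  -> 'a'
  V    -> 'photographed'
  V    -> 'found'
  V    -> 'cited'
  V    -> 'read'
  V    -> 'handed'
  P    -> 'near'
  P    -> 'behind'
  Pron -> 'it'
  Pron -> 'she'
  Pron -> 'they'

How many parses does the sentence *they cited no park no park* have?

1

[S [NP [Pron they]] [VP [V cited] [NP [Det no] [N park]] [NP [Det no] [N park]]]]
No rule offers an alternative attachment or grouping for any span, so this is the only derivation.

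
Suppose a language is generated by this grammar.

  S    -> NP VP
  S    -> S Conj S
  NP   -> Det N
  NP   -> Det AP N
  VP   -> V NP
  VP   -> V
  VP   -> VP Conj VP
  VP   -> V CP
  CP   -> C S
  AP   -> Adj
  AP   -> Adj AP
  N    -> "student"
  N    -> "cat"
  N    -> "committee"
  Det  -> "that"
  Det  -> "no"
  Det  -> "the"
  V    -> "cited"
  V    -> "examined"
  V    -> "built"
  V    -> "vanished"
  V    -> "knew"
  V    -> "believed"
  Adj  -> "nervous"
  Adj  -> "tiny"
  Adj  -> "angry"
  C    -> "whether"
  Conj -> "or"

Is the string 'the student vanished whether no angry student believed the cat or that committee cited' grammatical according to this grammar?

S
  NP
    Det: the
    N: student
  VP
    V: vanished
    CP
      C: whether
      S
        S
          NP
            Det: no
            AP
              Adj: angry
            N: student
          VP
            V: believed
            NP
              Det: the
              N: cat
        Conj: or
        S
          NP
            Det: that
            N: committee
          VP
            V: cited
The bracketing above is licensed at every node by one of the given productions, with S at the root.

Grammatical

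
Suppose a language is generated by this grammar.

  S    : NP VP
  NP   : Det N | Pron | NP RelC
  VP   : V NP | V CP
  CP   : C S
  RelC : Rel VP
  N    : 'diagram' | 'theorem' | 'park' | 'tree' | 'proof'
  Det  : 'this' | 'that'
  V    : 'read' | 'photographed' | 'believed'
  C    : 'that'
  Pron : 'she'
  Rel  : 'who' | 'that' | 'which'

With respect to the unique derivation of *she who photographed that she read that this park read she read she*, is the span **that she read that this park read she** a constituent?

Yes

[S [NP [NP [Pron she]] [RelC [Rel who] [VP [V photographed] [CP [C that] [S [NP [Pron she]] [VP [V read] [CP [C that] [S [NP [Det this] [N park]] [VP [V read] [NP [Pron she]]]]]]]]]]] [VP [V read] [NP [Pron she]]]]
The words 'that she read that this park read she' are exhaustively dominated by a single CP node (built by CP → C S), so they form a constituent.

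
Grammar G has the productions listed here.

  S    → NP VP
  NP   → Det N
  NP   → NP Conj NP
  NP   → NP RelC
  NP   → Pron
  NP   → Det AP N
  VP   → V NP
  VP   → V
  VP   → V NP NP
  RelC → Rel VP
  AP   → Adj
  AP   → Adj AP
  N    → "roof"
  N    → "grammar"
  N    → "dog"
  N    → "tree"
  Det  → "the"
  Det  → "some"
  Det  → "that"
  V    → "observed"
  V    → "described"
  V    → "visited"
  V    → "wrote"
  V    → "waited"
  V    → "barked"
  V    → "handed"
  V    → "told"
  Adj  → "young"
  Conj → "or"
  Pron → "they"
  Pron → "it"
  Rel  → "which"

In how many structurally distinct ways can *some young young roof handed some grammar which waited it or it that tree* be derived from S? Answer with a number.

Two of the 3 distinct bracketings:
[S [NP [Det some] [AP [Adj young] [AP [Adj young]]] [N roof]] [VP [V handed] [NP [NP [Det some] [N grammar]] [RelC [Rel which] [VP [V waited] [NP [NP [Pron it]] [Conj or] [NP [Pron it]]] [NP [Det that] [N tree]]]]]]]
[S [NP [Det some] [AP [Adj young] [AP [Adj young]]] [N roof]] [VP [V handed] [NP [NP [NP [Det some] [N grammar]] [RelC [Rel which] [VP [V waited] [NP [Pron it]]]]] [Conj or] [NP [Pron it]]] [NP [Det that] [N tree]]]]
The trees differ in how a recursive rule is bracketed over the same span.

3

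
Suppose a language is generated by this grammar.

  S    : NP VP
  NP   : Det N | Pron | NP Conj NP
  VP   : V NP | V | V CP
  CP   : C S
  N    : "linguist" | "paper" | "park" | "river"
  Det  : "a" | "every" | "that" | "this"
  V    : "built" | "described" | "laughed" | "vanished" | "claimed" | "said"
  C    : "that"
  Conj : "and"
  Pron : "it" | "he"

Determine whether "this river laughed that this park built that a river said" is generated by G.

Grammatical

[S [NP [Det this] [N river]] [VP [V laughed] [CP [C that] [S [NP [Det this] [N park]] [VP [V built] [CP [C that] [S [NP [Det a] [N river]] [VP [V said]]]]]]]]]
Each bracket corresponds to one application of a listed rule, so the string is derivable from S.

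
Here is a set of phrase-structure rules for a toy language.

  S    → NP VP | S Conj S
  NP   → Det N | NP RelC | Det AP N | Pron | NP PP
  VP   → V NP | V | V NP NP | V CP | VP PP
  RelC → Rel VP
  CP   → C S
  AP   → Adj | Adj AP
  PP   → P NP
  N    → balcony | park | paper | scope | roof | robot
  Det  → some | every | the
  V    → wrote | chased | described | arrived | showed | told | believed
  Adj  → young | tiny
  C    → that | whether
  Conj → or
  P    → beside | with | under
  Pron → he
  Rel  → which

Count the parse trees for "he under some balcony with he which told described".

5

Two of the 5 distinct bracketings:
[S [NP [NP [NP [Pron he]] [PP [P under] [NP [NP [Det some] [N balcony]] [PP [P with] [NP [Pron he]]]]]] [RelC [Rel which] [VP [V told]]]] [VP [V described]]]
[S [NP [NP [NP [NP [Pron he]] [PP [P under] [NP [Det some] [N balcony]]]] [PP [P with] [NP [Pron he]]]] [RelC [Rel which] [VP [V told]]]] [VP [V described]]]
The trees differ in how a recursive rule is bracketed over the same span.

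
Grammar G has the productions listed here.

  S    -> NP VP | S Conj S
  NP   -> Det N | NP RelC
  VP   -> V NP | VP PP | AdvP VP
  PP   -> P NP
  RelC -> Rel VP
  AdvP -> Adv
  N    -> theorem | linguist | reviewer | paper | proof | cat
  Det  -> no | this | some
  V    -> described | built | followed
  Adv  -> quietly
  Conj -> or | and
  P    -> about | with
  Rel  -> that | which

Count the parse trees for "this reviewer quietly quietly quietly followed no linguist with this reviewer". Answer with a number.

4

Two of the 4 distinct bracketings:
[S [NP [Det this] [N reviewer]] [VP [VP [AdvP [Adv quietly]] [VP [AdvP [Adv quietly]] [VP [AdvP [Adv quietly]] [VP [V followed] [NP [Det no] [N linguist]]]]]] [PP [P with] [NP [Det this] [N reviewer]]]]]
[S [NP [Det this] [N reviewer]] [VP [AdvP [Adv quietly]] [VP [VP [AdvP [Adv quietly]] [VP [AdvP [Adv quietly]] [VP [V followed] [NP [Det no] [N linguist]]]]] [PP [P with] [NP [Det this] [N reviewer]]]]]]
The trees differ in how a recursive rule is bracketed over the same span.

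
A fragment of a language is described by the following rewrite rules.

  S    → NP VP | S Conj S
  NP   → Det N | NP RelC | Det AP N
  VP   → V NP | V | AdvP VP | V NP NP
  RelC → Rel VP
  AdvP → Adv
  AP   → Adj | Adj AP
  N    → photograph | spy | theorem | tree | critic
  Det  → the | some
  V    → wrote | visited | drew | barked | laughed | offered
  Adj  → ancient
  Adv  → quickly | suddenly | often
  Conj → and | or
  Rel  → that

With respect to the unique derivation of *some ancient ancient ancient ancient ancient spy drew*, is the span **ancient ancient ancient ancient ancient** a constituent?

Yes

[S [NP [Det some] [AP [Adj ancient] [AP [Adj ancient] [AP [Adj ancient] [AP [Adj ancient] [AP [Adj ancient]]]]]] [N spy]] [VP [V drew]]]
The words 'ancient ancient ancient ancient ancient' are exhaustively dominated by a single AP node (built by AP → Adj AP), so they form a constituent.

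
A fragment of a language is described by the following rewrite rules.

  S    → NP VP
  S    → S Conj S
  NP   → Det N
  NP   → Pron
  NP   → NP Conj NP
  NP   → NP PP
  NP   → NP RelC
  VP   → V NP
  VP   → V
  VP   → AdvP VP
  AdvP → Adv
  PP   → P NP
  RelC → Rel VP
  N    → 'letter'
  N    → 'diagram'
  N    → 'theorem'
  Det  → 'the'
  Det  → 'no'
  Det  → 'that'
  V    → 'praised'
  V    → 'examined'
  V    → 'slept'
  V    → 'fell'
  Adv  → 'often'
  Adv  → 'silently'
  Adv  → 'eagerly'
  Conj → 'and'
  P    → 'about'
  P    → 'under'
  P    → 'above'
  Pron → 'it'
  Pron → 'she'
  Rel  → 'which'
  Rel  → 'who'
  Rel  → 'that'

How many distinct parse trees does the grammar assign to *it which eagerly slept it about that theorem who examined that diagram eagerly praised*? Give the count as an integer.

Two of the 5 distinct bracketings:
[S [NP [NP [NP [Pron it]] [RelC [Rel which] [VP [AdvP [Adv eagerly]] [VP [V slept] [NP [Pron it]]]]]] [PP [P about] [NP [NP [Det that] [N theorem]] [RelC [Rel who] [VP [V examined] [NP [Det that] [N diagram]]]]]]] [VP [AdvP [Adv eagerly]] [VP [V praised]]]]
[S [NP [NP [Pron it]] [RelC [Rel which] [VP [AdvP [Adv eagerly]] [VP [V slept] [NP [NP [Pron it]] [PP [P about] [NP [NP [Det that] [N theorem]] [RelC [Rel who] [VP [V examined] [NP [Det that] [N diagram]]]]]]]]]]] [VP [AdvP [Adv eagerly]] [VP [V praised]]]]
The trees differ in how a recursive rule is bracketed over the same span.

5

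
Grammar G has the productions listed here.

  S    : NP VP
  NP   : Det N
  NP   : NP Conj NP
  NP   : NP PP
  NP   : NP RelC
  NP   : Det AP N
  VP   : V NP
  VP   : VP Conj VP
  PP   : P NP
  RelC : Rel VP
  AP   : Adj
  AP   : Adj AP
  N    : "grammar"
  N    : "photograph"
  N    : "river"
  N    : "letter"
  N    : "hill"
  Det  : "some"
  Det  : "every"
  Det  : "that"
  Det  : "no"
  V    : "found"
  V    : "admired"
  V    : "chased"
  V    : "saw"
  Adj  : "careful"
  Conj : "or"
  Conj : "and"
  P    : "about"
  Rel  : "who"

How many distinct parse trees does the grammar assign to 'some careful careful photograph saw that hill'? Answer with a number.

1

[S [NP [Det some] [AP [Adj careful] [AP [Adj careful]]] [N photograph]] [VP [V saw] [NP [Det that] [N hill]]]]
No rule offers an alternative attachment or grouping for any span, so this is the only derivation.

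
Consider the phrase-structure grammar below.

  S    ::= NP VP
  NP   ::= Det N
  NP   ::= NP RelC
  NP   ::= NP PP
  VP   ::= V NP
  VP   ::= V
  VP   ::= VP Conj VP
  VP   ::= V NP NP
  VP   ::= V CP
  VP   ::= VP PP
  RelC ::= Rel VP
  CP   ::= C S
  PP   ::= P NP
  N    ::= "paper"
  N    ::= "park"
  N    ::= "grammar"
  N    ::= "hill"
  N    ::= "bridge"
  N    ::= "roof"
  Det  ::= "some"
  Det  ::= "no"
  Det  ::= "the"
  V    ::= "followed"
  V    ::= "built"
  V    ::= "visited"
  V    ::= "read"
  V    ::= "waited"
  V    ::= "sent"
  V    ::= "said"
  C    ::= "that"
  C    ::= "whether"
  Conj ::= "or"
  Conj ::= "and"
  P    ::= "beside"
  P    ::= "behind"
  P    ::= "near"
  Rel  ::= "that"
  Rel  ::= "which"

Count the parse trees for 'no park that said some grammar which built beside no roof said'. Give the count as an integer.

6

Two of the 6 distinct bracketings:
[S [NP [NP [Det no] [N park]] [RelC [Rel that] [VP [V said] [NP [NP [Det some] [N grammar]] [RelC [Rel which] [VP [VP [V built]] [PP [P beside] [NP [Det no] [N roof]]]]]]]]] [VP [V said]]]
[S [NP [NP [Det no] [N park]] [RelC [Rel that] [VP [V said] [NP [NP [NP [Det some] [N grammar]] [RelC [Rel which] [VP [V built]]]] [PP [P beside] [NP [Det no] [N roof]]]]]]] [VP [V said]]]
The difference turns on whether NP → NP PP is used at the relevant span, versus an alternative expansion of NP.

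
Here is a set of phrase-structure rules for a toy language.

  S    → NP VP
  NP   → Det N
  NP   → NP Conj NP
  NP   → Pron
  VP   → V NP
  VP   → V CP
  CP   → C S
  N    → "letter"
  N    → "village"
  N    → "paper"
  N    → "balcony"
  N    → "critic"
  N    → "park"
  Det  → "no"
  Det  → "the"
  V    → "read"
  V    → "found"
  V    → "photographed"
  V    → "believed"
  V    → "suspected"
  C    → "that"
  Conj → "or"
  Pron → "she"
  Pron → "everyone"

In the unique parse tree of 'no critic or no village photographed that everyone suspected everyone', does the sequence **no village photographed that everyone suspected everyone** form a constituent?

[S [NP [NP [Det no] [N critic]] [Conj or] [NP [Det no] [N village]]] [VP [V photographed] [CP [C that] [S [NP [Pron everyone]] [VP [V suspected] [NP [Pron everyone]]]]]]]
The smallest constituent containing 'no village photographed that everyone suspected everyone' is the S spanning 'no critic or no village photographed that everyone suspected everyone'; no single node in the tree dominates exactly the given words.

No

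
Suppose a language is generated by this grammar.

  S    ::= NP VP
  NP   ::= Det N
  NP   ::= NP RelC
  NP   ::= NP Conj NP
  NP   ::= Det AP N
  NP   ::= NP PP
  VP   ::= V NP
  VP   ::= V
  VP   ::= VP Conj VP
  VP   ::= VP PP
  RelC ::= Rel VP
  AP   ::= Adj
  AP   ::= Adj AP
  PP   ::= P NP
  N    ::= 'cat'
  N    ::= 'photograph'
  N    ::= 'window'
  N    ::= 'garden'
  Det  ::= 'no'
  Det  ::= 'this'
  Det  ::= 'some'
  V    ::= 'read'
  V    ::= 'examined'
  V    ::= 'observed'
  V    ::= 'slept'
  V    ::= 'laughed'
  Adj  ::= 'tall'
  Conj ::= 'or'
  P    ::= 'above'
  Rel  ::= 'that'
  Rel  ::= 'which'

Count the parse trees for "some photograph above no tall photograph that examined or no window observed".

3

Two of the 3 distinct bracketings:
[S [NP [NP [NP [NP [Det some] [N photograph]] [PP [P above] [NP [Det no] [AP [Adj tall]] [N photograph]]]] [RelC [Rel that] [VP [V examined]]]] [Conj or] [NP [Det no] [N window]]] [VP [V observed]]]
[S [NP [NP [NP [Det some] [N photograph]] [PP [P above] [NP [NP [Det no] [AP [Adj tall]] [N photograph]] [RelC [Rel that] [VP [V examined]]]]]] [Conj or] [NP [Det no] [N window]]] [VP [V observed]]]
The trees differ in how a recursive rule is bracketed over the same span.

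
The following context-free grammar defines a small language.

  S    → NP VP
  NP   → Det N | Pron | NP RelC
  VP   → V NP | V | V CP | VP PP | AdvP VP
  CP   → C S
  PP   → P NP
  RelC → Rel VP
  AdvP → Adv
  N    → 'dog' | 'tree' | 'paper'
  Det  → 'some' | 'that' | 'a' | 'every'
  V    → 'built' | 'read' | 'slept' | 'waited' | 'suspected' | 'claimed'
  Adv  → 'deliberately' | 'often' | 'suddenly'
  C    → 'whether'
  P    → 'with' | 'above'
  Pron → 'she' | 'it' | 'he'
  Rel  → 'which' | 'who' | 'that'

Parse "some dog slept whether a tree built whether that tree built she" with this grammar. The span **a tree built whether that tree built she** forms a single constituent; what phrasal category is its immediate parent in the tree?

CP

S
  NP
    Det: some
    N: dog
  VP
    V: slept
    CP
      C: whether
      S
        NP
          Det: a
          N: tree
        VP
          V: built
          CP
            C: whether
            S
              NP
                Det: that
                N: tree
              VP
                V: built
                NP
                  Pron: she
The span 'a tree built whether that tree built she' is the S node built by S → NP VP.
Its mother is the CP built by CP → C S.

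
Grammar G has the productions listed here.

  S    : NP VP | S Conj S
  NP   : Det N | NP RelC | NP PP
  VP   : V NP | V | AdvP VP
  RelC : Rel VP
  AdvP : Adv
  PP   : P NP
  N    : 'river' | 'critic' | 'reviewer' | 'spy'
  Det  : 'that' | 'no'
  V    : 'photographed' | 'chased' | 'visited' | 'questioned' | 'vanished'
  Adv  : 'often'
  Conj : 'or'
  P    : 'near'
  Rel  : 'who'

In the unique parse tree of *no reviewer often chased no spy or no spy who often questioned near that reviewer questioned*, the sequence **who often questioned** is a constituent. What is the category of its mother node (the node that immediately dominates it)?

S
  S
    NP
      Det: no
      N: reviewer
    VP
      AdvP
        Adv: often
      VP
        V: chased
        NP
          Det: no
          N: spy
  Conj: or
  S
    NP
      NP
        NP
          Det: no
          N: spy
        RelC
          Rel: who
          VP
            AdvP
              Adv: often
            VP
              V: questioned
      PP
        P: near
        NP
          Det: that
          N: reviewer
    VP
      V: questioned
The span 'who often questioned' is the RelC node built by RelC → Rel VP.
Its mother is the NP built by NP → NP RelC.

NP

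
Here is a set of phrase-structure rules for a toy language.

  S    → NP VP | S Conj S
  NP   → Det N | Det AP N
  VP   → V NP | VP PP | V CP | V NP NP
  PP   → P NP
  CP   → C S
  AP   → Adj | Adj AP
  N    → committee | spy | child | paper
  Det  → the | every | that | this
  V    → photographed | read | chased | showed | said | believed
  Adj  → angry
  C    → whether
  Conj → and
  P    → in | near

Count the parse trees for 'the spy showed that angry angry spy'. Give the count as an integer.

[S [NP [Det the] [N spy]] [VP [V showed] [NP [Det that] [AP [Adj angry] [AP [Adj angry]]] [N spy]]]]
No rule offers an alternative attachment or grouping for any span, so this is the only derivation.

1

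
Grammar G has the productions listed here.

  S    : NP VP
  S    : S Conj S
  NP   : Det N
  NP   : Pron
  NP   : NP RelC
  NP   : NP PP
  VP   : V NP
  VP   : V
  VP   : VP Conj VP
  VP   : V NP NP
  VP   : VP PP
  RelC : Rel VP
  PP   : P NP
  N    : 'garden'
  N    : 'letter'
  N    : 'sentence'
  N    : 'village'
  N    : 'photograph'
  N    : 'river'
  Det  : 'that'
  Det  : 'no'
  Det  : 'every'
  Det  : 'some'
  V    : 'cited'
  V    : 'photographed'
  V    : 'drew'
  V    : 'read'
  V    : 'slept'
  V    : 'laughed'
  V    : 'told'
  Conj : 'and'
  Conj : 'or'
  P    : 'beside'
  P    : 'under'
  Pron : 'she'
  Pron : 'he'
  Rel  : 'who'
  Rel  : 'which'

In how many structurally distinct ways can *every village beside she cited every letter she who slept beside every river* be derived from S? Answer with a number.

3

Two of the 3 distinct bracketings:
[S [NP [NP [Det every] [N village]] [PP [P beside] [NP [Pron she]]]] [VP [V cited] [NP [Det every] [N letter]] [NP [NP [Pron she]] [RelC [Rel who] [VP [VP [V slept]] [PP [P beside] [NP [Det every] [N river]]]]]]]]
[S [NP [NP [Det every] [N village]] [PP [P beside] [NP [Pron she]]]] [VP [V cited] [NP [Det every] [N letter]] [NP [NP [NP [Pron she]] [RelC [Rel who] [VP [V slept]]]] [PP [P beside] [NP [Det every] [N river]]]]]]
The difference turns on whether VP → VP PP is used at the relevant span, versus an alternative expansion of VP.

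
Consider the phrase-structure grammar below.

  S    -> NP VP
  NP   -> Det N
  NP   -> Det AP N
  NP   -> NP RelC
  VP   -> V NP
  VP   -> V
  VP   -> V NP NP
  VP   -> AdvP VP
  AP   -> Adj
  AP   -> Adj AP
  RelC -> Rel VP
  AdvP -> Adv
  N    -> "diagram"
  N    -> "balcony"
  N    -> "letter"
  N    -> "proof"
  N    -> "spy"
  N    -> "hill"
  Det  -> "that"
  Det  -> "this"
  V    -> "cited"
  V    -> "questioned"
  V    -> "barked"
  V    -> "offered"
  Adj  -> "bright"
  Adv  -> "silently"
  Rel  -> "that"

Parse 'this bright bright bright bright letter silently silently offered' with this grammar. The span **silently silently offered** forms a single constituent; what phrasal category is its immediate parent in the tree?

S

S
  NP
    Det: this
    AP
      Adj: bright
      AP
        Adj: bright
        AP
          Adj: bright
          AP
            Adj: bright
    N: letter
  VP
    AdvP
      Adv: silently
    VP
      AdvP
        Adv: silently
      VP
        V: offered
The span 'silently silently offered' is the VP node built by VP → AdvP VP.
Its mother is the S built by S → NP VP.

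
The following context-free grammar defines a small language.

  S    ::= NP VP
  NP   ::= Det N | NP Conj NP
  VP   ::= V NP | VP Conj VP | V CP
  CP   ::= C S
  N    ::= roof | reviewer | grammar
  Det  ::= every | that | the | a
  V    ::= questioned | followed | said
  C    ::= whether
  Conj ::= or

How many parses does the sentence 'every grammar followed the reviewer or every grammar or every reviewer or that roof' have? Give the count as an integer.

5

Two of the 5 distinct bracketings:
[S [NP [Det every] [N grammar]] [VP [V followed] [NP [NP [Det the] [N reviewer]] [Conj or] [NP [NP [Det every] [N grammar]] [Conj or] [NP [NP [Det every] [N reviewer]] [Conj or] [NP [Det that] [N roof]]]]]]]
[S [NP [Det every] [N grammar]] [VP [V followed] [NP [NP [Det the] [N reviewer]] [Conj or] [NP [NP [NP [Det every] [N grammar]] [Conj or] [NP [Det every] [N reviewer]]] [Conj or] [NP [Det that] [N roof]]]]]]
The trees differ in how a recursive rule is bracketed over the same span.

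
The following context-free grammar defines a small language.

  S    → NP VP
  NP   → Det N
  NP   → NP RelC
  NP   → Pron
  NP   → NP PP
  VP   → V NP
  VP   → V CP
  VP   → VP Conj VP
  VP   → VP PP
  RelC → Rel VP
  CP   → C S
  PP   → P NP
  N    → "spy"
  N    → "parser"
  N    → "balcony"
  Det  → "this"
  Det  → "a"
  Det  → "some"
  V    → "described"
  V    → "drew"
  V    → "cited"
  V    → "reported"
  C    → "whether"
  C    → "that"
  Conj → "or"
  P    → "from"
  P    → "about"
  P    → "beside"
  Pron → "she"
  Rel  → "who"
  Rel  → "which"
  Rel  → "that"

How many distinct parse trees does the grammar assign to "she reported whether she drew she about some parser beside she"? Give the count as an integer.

Two of the 9 distinct bracketings:
[S [NP [Pron she]] [VP [V reported] [CP [C whether] [S [NP [Pron she]] [VP [V drew] [NP [NP [Pron she]] [PP [P about] [NP [NP [Det some] [N parser]] [PP [P beside] [NP [Pron she]]]]]]]]]]]
[S [NP [Pron she]] [VP [V reported] [CP [C whether] [S [NP [Pron she]] [VP [V drew] [NP [NP [NP [Pron she]] [PP [P about] [NP [Det some] [N parser]]]] [PP [P beside] [NP [Pron she]]]]]]]]]
The trees differ in how a recursive rule is bracketed over the same span.

9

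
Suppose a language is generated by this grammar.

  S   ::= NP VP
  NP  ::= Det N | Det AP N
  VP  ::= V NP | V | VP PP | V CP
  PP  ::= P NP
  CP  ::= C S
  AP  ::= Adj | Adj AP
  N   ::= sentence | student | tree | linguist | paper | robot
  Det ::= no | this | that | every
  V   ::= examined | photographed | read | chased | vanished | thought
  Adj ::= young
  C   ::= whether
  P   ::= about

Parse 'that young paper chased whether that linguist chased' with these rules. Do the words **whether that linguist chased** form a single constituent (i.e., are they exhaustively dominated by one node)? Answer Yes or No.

[S [NP [Det that] [AP [Adj young]] [N paper]] [VP [V chased] [CP [C whether] [S [NP [Det that] [N linguist]] [VP [V chased]]]]]]
The words 'whether that linguist chased' are exhaustively dominated by a single CP node (built by CP → C S), so they form a constituent.

Yes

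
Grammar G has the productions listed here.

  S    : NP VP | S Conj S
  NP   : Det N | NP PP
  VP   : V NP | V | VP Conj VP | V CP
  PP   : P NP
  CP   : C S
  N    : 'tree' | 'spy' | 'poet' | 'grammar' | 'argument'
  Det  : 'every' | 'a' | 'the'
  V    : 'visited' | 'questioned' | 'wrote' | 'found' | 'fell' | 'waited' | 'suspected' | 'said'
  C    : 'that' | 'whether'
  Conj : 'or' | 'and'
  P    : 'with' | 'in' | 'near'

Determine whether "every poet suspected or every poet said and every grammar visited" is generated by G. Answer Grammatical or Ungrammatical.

Grammatical

S
  S
    NP
      Det: every
      N: poet
    VP
      V: suspected
  Conj: or
  S
    S
      NP
        Det: every
        N: poet
      VP
        V: said
    Conj: and
    S
      NP
        Det: every
        N: grammar
      VP
        V: visited
Every word is introduced by a lexical rule and the phrasal rules combine the resulting categories into a single S.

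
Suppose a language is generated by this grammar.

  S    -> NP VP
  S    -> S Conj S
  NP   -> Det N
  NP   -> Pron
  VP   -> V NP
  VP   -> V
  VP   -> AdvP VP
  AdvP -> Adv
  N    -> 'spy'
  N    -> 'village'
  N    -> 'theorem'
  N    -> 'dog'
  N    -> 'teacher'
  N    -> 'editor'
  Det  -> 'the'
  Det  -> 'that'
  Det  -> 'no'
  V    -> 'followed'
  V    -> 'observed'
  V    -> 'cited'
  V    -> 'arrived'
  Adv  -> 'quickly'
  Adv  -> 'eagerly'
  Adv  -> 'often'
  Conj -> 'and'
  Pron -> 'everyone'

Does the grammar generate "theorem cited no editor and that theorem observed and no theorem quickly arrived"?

For S → NP VP, no prefix of the string parses as an NP. The alternative S rule S → S Conj S likewise has no satisfying split.

Ungrammatical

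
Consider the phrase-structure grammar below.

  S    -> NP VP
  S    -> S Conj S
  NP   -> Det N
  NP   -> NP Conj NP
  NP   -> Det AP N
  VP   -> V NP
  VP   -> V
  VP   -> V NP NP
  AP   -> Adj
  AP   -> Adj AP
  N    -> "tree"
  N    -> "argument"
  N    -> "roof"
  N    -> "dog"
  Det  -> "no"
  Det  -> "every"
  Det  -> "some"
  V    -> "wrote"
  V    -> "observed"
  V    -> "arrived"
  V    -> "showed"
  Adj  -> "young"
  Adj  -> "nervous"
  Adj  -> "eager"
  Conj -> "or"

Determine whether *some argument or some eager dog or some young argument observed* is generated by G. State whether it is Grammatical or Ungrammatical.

Grammatical

S
  NP
    NP
      Det: some
      N: argument
    Conj: or
    NP
      NP
        Det: some
        AP
          Adj: eager
        N: dog
      Conj: or
      NP
        Det: some
        AP
          Adj: young
        N: argument
  VP
    V: observed
The bracketing above is licensed at every node by one of the given productions, with S at the root.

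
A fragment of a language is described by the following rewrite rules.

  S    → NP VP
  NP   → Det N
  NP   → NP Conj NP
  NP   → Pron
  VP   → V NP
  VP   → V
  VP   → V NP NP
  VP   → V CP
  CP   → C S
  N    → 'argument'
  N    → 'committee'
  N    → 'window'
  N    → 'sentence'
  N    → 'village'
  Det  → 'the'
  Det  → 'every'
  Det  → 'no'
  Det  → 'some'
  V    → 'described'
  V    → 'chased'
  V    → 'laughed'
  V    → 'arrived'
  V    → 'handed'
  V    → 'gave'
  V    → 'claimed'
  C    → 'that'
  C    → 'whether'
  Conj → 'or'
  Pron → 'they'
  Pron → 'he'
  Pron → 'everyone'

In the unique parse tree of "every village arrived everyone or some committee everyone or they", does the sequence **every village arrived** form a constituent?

No

[S [NP [Det every] [N village]] [VP [V arrived] [NP [NP [Pron everyone]] [Conj or] [NP [Det some] [N committee]]] [NP [NP [Pron everyone]] [Conj or] [NP [Pron they]]]]]
The smallest constituent containing 'every village arrived' is the S spanning 'every village arrived everyone or some committee everyone or they'; no single node in the tree dominates exactly the given words.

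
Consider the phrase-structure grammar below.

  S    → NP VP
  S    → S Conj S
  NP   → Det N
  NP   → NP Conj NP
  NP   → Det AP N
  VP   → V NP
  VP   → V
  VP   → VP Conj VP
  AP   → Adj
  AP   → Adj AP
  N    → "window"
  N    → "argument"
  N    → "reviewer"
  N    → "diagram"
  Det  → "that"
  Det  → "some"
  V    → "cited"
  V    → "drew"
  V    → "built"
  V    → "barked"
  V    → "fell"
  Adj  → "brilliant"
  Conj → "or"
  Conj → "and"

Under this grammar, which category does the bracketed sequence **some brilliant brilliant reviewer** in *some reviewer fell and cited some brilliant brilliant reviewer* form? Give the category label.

[S [NP [Det some] [N reviewer]] [VP [VP [V fell]] [Conj and] [VP [V cited] [NP [Det some] [AP [Adj brilliant] [AP [Adj brilliant]]] [N reviewer]]]]]
The span 'some brilliant brilliant reviewer' is the NP node built by NP → Det AP N.

NP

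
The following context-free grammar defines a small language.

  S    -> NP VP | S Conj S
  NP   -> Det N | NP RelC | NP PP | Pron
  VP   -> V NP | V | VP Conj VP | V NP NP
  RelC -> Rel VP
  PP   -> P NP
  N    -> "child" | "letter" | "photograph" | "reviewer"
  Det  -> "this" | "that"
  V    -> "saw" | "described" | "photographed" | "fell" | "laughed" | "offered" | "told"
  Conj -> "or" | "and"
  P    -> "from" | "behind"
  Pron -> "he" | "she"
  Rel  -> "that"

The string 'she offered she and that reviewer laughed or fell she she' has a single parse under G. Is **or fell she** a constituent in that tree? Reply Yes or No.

No

[S [S [NP [Pron she]] [VP [V offered] [NP [Pron she]]]] [Conj and] [S [NP [Det that] [N reviewer]] [VP [VP [V laughed]] [Conj or] [VP [V fell] [NP [Pron she]] [NP [Pron she]]]]]]
The smallest constituent containing 'or fell she' is the VP spanning 'laughed or fell she she'; no single node in the tree dominates exactly the given words.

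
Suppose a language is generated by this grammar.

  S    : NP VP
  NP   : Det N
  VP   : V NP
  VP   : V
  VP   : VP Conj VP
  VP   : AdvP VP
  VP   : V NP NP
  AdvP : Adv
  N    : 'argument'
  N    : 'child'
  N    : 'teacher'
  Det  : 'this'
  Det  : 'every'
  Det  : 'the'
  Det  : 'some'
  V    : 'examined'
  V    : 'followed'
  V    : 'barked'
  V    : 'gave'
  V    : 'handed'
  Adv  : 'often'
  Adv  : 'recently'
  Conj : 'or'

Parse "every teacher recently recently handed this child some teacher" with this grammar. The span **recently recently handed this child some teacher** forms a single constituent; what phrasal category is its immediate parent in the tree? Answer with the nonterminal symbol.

S
  NP
    Det: every
    N: teacher
  VP
    AdvP
      Adv: recently
    VP
      AdvP
        Adv: recently
      VP
        V: handed
        NP
          Det: this
          N: child
        NP
          Det: some
          N: teacher
The span 'recently recently handed this child some teacher' is the VP node built by VP → AdvP VP.
Its mother is the S built by S → NP VP.

S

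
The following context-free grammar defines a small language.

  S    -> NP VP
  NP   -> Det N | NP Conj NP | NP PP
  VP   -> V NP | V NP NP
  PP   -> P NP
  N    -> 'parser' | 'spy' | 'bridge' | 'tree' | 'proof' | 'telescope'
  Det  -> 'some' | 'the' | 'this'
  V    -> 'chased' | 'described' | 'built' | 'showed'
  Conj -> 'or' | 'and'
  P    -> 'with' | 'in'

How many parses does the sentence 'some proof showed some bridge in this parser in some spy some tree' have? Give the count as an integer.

2

The two bracketings:
[S [NP [Det some] [N proof]] [VP [V showed] [NP [NP [Det some] [N bridge]] [PP [P in] [NP [NP [Det this] [N parser]] [PP [P in] [NP [Det some] [N spy]]]]]] [NP [Det some] [N tree]]]]
[S [NP [Det some] [N proof]] [VP [V showed] [NP [NP [NP [Det some] [N bridge]] [PP [P in] [NP [Det this] [N parser]]]] [PP [P in] [NP [Det some] [N spy]]]] [NP [Det some] [N tree]]]]
The trees differ in how a recursive rule is bracketed over the same span.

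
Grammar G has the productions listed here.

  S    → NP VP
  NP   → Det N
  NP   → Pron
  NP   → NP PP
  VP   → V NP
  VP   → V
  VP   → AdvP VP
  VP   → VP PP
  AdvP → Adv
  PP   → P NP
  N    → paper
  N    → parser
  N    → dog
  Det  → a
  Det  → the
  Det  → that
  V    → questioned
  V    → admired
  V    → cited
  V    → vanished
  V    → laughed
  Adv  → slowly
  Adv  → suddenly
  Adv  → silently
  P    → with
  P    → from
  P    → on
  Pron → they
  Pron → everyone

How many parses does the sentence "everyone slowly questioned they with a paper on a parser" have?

Two of the 9 distinct bracketings:
[S [NP [Pron everyone]] [VP [AdvP [Adv slowly]] [VP [V questioned] [NP [NP [Pron they]] [PP [P with] [NP [NP [Det a] [N paper]] [PP [P on] [NP [Det a] [N parser]]]]]]]]]
[S [NP [Pron everyone]] [VP [AdvP [Adv slowly]] [VP [V questioned] [NP [NP [NP [Pron they]] [PP [P with] [NP [Det a] [N paper]]]] [PP [P on] [NP [Det a] [N parser]]]]]]]
The trees differ in how a recursive rule is bracketed over the same span.

9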